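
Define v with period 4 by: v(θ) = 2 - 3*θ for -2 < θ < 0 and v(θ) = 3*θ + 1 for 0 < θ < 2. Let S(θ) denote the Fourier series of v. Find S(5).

4

θ = 5 differs from θ = 1 by 1 full period(s), and the series is 4-periodic.
v is continuous at θ = 1 with value 4, so the series converges to 4 there.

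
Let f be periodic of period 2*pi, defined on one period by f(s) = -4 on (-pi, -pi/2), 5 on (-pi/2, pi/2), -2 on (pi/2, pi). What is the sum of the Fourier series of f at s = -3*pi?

s = -3*pi differs from s = -pi by -1 full period(s), and the series is 2*pi-periodic.
At s = -pi the one-sided limits are f(-pi^-) = -2 and f(-pi^+) = -4.
By Dirichlet's theorem the series converges to their average, [(-2) + (-4)]/2 = -3.

-3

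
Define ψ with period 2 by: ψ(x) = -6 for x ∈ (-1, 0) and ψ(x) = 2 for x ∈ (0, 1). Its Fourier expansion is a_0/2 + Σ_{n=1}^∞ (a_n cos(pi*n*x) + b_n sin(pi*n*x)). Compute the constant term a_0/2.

-2

a_0 = ∫_{-1}^{1} ψ(x) dx = -4.
So the constant term a_0/2 = -2.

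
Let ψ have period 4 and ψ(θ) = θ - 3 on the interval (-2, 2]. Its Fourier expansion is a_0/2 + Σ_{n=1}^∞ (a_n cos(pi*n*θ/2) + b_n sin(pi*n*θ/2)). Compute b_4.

b_4 = 1/2 ∫_{-2}^{2} ψ(θ) sin(2*pi*θ) dθ.
Integrating by parts (boundary term plus one more integral), an antiderivative of (θ - 3) sin(2*pi*θ) is -θ*cos(2*pi*θ)/(2*pi) + sin(2*pi*θ)/(4*pi**2) + 3*cos(2*pi*θ)/(2*pi); evaluating from -2 to 2: ∫_{-2}^{2} (θ - 3) sin(2*pi*θ) dθ = (1/(2*pi)) - (5/(2*pi)) = -2/pi.
Hence b_4 = (1/2)·(-2/pi) = -1/pi.

-1/pi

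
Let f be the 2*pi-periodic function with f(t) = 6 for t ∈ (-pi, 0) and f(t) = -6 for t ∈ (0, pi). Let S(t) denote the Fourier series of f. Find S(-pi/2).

f is continuous at t = -pi/2 with value 6, so the series converges to 6 there.

6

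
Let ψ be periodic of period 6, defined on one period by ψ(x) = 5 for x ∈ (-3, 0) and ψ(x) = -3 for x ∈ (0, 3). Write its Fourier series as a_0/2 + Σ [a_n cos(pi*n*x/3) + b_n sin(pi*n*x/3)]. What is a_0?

a_0 = 1/3 ∫_{-3}^{3} ψ(x) dx = 1/3 · (6) = 2.

2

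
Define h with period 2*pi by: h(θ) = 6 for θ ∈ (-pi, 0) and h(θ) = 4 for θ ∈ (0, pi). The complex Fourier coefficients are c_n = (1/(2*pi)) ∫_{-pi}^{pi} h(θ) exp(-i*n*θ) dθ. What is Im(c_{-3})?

Since h is real-valued, Im(c_{-3}) = -(1/(2*pi)) ∫_{-pi}^{pi} h(θ) sin(-3*θ) dθ = b_{3}/2.
Split the integral at the breakpoints.
Directly, an antiderivative of (6) sin(-3*θ) is 2*cos(3*θ); evaluating from -pi to 0: ∫_{-pi}^{0} (6) sin(-3*θ) dθ = (2) - (-2) = 4.
Directly, an antiderivative of (4) sin(-3*θ) is 4*cos(3*θ)/3; evaluating from 0 to pi: ∫_{0}^{pi} (4) sin(-3*θ) dθ = (-4/3) - (4/3) = -8/3.
So ∫_{-pi}^{pi} h(θ) sin(-3*θ) dθ = 4/3.
Hence Im(c_{-3}) = (-1/(2*pi))·(4/3) = -2/(3*pi).

-2/(3*pi)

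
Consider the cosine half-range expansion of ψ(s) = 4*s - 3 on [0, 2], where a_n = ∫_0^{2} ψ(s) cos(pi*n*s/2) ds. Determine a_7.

-32/(49*pi**2)

a_7 = ∫_0^{2} (4*s - 3) cos(7*pi*s/2) ds.
Integrating by parts (boundary term plus one more integral), an antiderivative of (4*s - 3) cos(7*pi*s/2) is 8*s*sin(7*pi*s/2)/(7*pi) - 6*sin(7*pi*s/2)/(7*pi) + 16*cos(7*pi*s/2)/(49*pi**2); evaluating from 0 to 2: ∫_{0}^{2} (4*s - 3) cos(7*pi*s/2) ds = (-16/(49*pi**2)) - (16/(49*pi**2)) = -32/(49*pi**2).
Hence a_7 = -32/(49*pi**2).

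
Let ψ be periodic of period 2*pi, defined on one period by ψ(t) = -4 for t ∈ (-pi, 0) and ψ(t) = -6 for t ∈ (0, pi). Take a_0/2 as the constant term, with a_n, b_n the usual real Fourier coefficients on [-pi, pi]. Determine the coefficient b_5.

b_5 = 1/pi ∫_{-pi}^{pi} ψ(t) sin(5*t) dt.
Split the integral at the breakpoints.
Directly, an antiderivative of (-4) sin(5*t) is 4*cos(5*t)/5; evaluating from -pi to 0: ∫_{-pi}^{0} (-4) sin(5*t) dt = (4/5) - (-4/5) = 8/5.
Directly, an antiderivative of (-6) sin(5*t) is 6*cos(5*t)/5; evaluating from 0 to pi: ∫_{0}^{pi} (-6) sin(5*t) dt = (-6/5) - (6/5) = -12/5.
Summing the pieces and multiplying by (1/pi) gives b_5 = -4/(5*pi).

-4/(5*pi)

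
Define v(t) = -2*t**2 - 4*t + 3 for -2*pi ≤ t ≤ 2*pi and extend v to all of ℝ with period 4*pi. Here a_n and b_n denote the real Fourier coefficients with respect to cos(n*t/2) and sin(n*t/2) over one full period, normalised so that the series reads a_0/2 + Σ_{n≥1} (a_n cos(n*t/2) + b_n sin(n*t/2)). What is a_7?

32/49

a_7 = (1/(2*pi)) ∫_{-2*pi}^{2*pi} v(t) cos(7*t/2) dt.
Integrating by parts twice (tabular method), an antiderivative of (-2*t**2 - 4*t + 3) cos(7*t/2) is -4*t**2*sin(7*t/2)/7 - 8*t*sin(7*t/2)/7 - 16*t*cos(7*t/2)/49 + 326*sin(7*t/2)/343 - 16*cos(7*t/2)/49; evaluating from -2*pi to 2*pi: ∫_{-2*pi}^{2*pi} (-2*t**2 - 4*t + 3) cos(7*t/2) dt = (16/49 + 32*pi/49) - (16/49 - 32*pi/49) = 64*pi/49.
Hence a_7 = (1/(2*pi))·(64*pi/49) = 32/49.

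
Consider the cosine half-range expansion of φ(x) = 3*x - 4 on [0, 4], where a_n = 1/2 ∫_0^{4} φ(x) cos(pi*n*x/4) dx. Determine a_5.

-48/(25*pi**2)

a_5 = 1/2 ∫_0^{4} (3*x - 4) cos(5*pi*x/4) dx.
Integrating by parts (boundary term plus one more integral), an antiderivative of (3*x - 4) cos(5*pi*x/4) is 12*x*sin(5*pi*x/4)/(5*pi) - 16*sin(5*pi*x/4)/(5*pi) + 48*cos(5*pi*x/4)/(25*pi**2); evaluating from 0 to 4: ∫_{0}^{4} (3*x - 4) cos(5*pi*x/4) dx = (-48/(25*pi**2)) - (48/(25*pi**2)) = -96/(25*pi**2).
Hence a_5 = (1/2)·(-96/(25*pi**2)) = -48/(25*pi**2).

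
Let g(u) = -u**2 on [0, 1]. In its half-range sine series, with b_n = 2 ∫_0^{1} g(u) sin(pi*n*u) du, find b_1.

b_1 = 2 ∫_0^{1} (-u**2) sin(pi*u) du.
Integrating by parts twice (tabular method), an antiderivative of (-u**2) sin(pi*u) is u**2*cos(pi*u)/pi - 2*u*sin(pi*u)/pi**2 - 2*cos(pi*u)/pi**3; evaluating from 0 to 1: ∫_{0}^{1} (-u**2) sin(pi*u) du = ((2 - pi**2)/pi**3) - (-2/pi**3) = (4 - pi**2)/pi**3.
Hence b_1 = 2·((4 - pi**2)/pi**3) = -2/pi + 8/pi**3.

-2/pi + 8/pi**3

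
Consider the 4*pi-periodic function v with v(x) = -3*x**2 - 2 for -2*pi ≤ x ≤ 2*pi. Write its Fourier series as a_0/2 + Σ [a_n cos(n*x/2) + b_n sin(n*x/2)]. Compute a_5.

48/25

a_5 = (1/(2*pi)) ∫_{-2*pi}^{2*pi} v(x) cos(5*x/2) dx.
v is even and cos(5*x/2) is even, so the integrand is even and a_5 = 1/pi ∫_0^{2*pi} v(x) cos(5*x/2) dx.
Integrating by parts twice (tabular method), an antiderivative of (-3*x**2 - 2) cos(5*x/2) is -6*x**2*sin(5*x/2)/5 - 24*x*cos(5*x/2)/25 - 52*sin(5*x/2)/125; evaluating from 0 to 2*pi: ∫_{0}^{2*pi} (-3*x**2 - 2) cos(5*x/2) dx = (48*pi/25) - (0) = 48*pi/25.
Hence a_5 = (1/pi)·(48*pi/25) = 48/25.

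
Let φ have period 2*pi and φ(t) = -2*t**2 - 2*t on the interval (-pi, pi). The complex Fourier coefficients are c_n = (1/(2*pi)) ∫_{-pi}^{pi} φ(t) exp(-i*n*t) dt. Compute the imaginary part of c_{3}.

Since φ is real-valued, Im(c_{3}) = -(1/(2*pi)) ∫_{-pi}^{pi} φ(t) sin(3*t) dt = -b_{3}/2.
Integrating by parts twice (tabular method), an antiderivative of (-2*t**2 - 2*t) sin(3*t) is 2*t**2*cos(3*t)/3 - 4*t*sin(3*t)/9 + 2*t*cos(3*t)/3 - 2*sin(3*t)/9 - 4*cos(3*t)/27; evaluating from -pi to pi: ∫_{-pi}^{pi} (-2*t**2 - 2*t) sin(3*t) dt = (-2*pi**2/3 - 2*pi/3 + 4/27) - (-2*pi**2/3 + 4/27 + 2*pi/3) = -4*pi/3.
Hence Im(c_{3}) = (-1/(2*pi))·(-4*pi/3) = 2/3.

2/3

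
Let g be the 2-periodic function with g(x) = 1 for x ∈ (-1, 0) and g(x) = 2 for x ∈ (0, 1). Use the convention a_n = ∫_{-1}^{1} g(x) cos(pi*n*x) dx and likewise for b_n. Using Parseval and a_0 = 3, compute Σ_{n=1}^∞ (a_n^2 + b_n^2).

1/2

Parseval: a_0^2/2 + Σ_{n≥1} (a_n^2+b_n^2) = ∫_{-1}^{1} g(x)^2 dx = 5.
Subtract a_0^2/2 = 9/2: Σ (a_n^2+b_n^2) = 1/2.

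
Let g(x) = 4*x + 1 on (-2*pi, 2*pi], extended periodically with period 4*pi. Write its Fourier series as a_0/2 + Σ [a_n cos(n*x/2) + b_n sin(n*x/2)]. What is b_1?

16

b_1 = (1/(2*pi)) ∫_{-2*pi}^{2*pi} g(x) sin(x/2) dx.
Integrating by parts (boundary term plus one more integral), an antiderivative of (4*x + 1) sin(x/2) is -8*x*cos(x/2) + 16*sin(x/2) - 2*cos(x/2); evaluating from -2*pi to 2*pi: ∫_{-2*pi}^{2*pi} (4*x + 1) sin(x/2) dx = (2 + 16*pi) - (2 - 16*pi) = 32*pi.
Hence b_1 = (1/(2*pi))·(32*pi) = 16.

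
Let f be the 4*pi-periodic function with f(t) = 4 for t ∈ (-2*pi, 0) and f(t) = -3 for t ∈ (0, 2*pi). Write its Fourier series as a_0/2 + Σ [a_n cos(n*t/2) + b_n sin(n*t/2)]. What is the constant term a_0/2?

a_0 = (1/(2*pi)) ∫_{-2*pi}^{2*pi} f(t) dt = (1/(2*pi)) · (2*pi) = 1.
So the constant term a_0/2 = 1/2.

1/2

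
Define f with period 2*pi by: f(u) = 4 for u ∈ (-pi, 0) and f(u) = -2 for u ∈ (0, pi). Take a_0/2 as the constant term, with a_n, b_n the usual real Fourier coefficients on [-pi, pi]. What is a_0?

a_0 = 1/pi ∫_{-pi}^{pi} f(u) du = 1/pi · (2*pi) = 2.

2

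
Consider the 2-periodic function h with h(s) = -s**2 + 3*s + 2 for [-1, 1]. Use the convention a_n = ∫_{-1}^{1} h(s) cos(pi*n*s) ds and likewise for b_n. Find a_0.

a_0 = ∫_{-1}^{1} h(s) ds = 10/3.

10/3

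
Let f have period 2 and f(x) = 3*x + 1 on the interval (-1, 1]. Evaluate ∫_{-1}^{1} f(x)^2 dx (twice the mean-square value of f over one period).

∫_{-1}^{1} f(x)^2 dx = 8.

8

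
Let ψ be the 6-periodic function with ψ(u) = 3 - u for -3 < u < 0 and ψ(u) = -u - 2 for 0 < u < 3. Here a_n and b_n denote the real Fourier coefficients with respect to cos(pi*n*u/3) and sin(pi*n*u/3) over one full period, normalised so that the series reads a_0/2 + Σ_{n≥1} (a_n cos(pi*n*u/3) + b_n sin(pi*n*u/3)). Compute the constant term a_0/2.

1/2

a_0 = 1/3 ∫_{-3}^{3} ψ(u) du = 1/3 · (3) = 1.
So the constant term a_0/2 = 1/2.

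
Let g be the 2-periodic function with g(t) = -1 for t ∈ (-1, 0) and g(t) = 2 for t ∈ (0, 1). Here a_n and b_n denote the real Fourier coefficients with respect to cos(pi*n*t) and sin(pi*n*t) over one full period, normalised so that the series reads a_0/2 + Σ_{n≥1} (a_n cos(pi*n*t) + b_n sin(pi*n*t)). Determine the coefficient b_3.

2/pi

b_3 = ∫_{-1}^{1} g(t) sin(3*pi*t) dt.
Split the integral at the breakpoints.
Directly, an antiderivative of (-1) sin(3*pi*t) is cos(3*pi*t)/(3*pi); evaluating from -1 to 0: ∫_{-1}^{0} (-1) sin(3*pi*t) dt = (1/(3*pi)) - (-1/(3*pi)) = 2/(3*pi).
Directly, an antiderivative of (2) sin(3*pi*t) is -2*cos(3*pi*t)/(3*pi); evaluating from 0 to 1: ∫_{0}^{1} (2) sin(3*pi*t) dt = (2/(3*pi)) - (-2/(3*pi)) = 4/(3*pi).
Summing the pieces gives b_3 = 2/pi.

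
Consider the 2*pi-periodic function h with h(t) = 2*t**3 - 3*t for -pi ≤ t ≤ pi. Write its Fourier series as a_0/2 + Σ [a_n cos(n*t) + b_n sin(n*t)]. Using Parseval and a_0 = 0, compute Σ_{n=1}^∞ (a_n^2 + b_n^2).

Parseval: a_0^2/2 + Σ_{n≥1} (a_n^2+b_n^2) = 1/pi ∫_{-pi}^{pi} h(t)^2 dt = 2*pi**2*(-84*pi**2 + 105 + 20*pi**4)/35.
Subtract a_0^2/2 = 0: Σ (a_n^2+b_n^2) = 2*pi**2*(-84*pi**2 + 105 + 20*pi**4)/35.

2*pi**2*(-84*pi**2 + 105 + 20*pi**4)/35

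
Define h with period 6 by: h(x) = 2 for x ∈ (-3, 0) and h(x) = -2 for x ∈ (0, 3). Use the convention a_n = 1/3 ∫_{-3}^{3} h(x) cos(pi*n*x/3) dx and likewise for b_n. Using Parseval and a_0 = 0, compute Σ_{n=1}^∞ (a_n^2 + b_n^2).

8

Parseval: a_0^2/2 + Σ_{n≥1} (a_n^2+b_n^2) = 1/3 ∫_{-3}^{3} h(x)^2 dx = 8.
Subtract a_0^2/2 = 0: Σ (a_n^2+b_n^2) = 8.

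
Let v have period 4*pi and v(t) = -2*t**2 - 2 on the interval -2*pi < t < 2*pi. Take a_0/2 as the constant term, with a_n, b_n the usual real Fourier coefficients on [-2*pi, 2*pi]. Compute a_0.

a_0 = (1/(2*pi)) ∫_{-2*pi}^{2*pi} v(t) dt = (1/(2*pi)) · (-32*pi**3/3 - 8*pi) = -16*pi**2/3 - 4.

-16*pi**2/3 - 4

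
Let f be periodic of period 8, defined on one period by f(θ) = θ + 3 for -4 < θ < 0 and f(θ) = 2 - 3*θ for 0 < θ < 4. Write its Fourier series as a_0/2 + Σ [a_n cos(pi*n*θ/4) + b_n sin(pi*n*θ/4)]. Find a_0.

-3

a_0 = 1/4 ∫_{-4}^{4} f(θ) dθ = 1/4 · (-12) = -3.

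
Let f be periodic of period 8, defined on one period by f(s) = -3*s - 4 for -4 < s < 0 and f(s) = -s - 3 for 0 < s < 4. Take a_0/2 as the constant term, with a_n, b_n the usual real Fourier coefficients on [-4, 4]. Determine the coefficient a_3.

a_3 = 1/4 ∫_{-4}^{4} f(s) cos(3*pi*s/4) ds.
Split the integral at the breakpoints.
Integrating by parts (boundary term plus one more integral), an antiderivative of (-3*s - 4) cos(3*pi*s/4) is -4*s*sin(3*pi*s/4)/pi - 16*sin(3*pi*s/4)/(3*pi) - 16*cos(3*pi*s/4)/(3*pi**2); evaluating from -4 to 0: ∫_{-4}^{0} (-3*s - 4) cos(3*pi*s/4) ds = (-16/(3*pi**2)) - (16/(3*pi**2)) = -32/(3*pi**2).
Integrating by parts (boundary term plus one more integral), an antiderivative of (-s - 3) cos(3*pi*s/4) is -4*s*sin(3*pi*s/4)/(3*pi) - 4*sin(3*pi*s/4)/pi - 16*cos(3*pi*s/4)/(9*pi**2); evaluating from 0 to 4: ∫_{0}^{4} (-s - 3) cos(3*pi*s/4) ds = (16/(9*pi**2)) - (-16/(9*pi**2)) = 32/(9*pi**2).
Summing the pieces and multiplying by (1/4) gives a_3 = -16/(9*pi**2).

-16/(9*pi**2)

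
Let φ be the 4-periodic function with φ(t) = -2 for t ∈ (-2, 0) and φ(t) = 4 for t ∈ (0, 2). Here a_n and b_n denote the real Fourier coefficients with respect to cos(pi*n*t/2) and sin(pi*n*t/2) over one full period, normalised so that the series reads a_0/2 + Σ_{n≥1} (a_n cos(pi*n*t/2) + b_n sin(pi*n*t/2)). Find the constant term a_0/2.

a_0 = 1/2 ∫_{-2}^{2} φ(t) dt = 1/2 · (4) = 2.
So the constant term a_0/2 = 1.

1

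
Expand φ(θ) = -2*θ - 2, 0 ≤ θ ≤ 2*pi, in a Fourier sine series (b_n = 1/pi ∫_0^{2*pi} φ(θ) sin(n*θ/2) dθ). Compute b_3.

8*(-pi - 1)/(3*pi)

b_3 = 1/pi ∫_0^{2*pi} (-2*θ - 2) sin(3*θ/2) dθ.
Integrating by parts (boundary term plus one more integral), an antiderivative of (-2*θ - 2) sin(3*θ/2) is 4*θ*cos(3*θ/2)/3 - 8*sin(3*θ/2)/9 + 4*cos(3*θ/2)/3; evaluating from 0 to 2*pi: ∫_{0}^{2*pi} (-2*θ - 2) sin(3*θ/2) dθ = (-8*pi/3 - 4/3) - (4/3) = -8*pi/3 - 8/3.
Hence b_3 = (1/pi)·(-8*pi/3 - 8/3) = 8*(-pi - 1)/(3*pi).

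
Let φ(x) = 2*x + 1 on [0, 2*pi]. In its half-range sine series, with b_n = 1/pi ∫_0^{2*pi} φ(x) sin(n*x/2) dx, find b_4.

b_4 = 1/pi ∫_0^{2*pi} (2*x + 1) sin(2*x) dx.
Integrating by parts (boundary term plus one more integral), an antiderivative of (2*x + 1) sin(2*x) is -x*cos(2*x) + sin(2*x)/2 - cos(2*x)/2; evaluating from 0 to 2*pi: ∫_{0}^{2*pi} (2*x + 1) sin(2*x) dx = (-2*pi - 1/2) - (-1/2) = -2*pi.
Hence b_4 = (1/pi)·(-2*pi) = -2.

-2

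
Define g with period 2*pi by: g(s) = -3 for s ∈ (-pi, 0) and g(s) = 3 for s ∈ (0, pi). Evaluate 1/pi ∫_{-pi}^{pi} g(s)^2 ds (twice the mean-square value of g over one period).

18

1/pi ∫_{-pi}^{pi} g(s)^2 ds = 1/pi · (18*pi) = 18.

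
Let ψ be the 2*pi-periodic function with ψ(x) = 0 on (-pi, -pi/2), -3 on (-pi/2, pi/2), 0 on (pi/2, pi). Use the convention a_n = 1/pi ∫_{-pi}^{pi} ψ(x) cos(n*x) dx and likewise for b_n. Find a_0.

a_0 = 1/pi ∫_{-pi}^{pi} ψ(x) dx = 1/pi · (-3*pi) = -3.

-3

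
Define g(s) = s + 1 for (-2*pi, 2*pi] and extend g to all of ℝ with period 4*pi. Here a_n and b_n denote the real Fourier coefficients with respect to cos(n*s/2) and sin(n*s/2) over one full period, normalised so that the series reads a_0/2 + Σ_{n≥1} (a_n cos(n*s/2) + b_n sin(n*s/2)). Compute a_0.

2

a_0 = (1/(2*pi)) ∫_{-2*pi}^{2*pi} g(s) ds = (1/(2*pi)) · (4*pi) = 2.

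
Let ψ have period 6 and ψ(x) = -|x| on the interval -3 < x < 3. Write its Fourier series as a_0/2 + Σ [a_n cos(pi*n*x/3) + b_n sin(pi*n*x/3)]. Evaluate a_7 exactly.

12/(49*pi**2)

a_7 = 1/3 ∫_{-3}^{3} ψ(x) cos(7*pi*x/3) dx.
ψ is even and cos(7*pi*x/3) is even, so the integrand is even and a_7 = 2/3 ∫_0^{3} ψ(x) cos(7*pi*x/3) dx.
Integrating by parts (boundary term plus one more integral), an antiderivative of (-x) cos(7*pi*x/3) is -3*x*sin(7*pi*x/3)/(7*pi) - 9*cos(7*pi*x/3)/(49*pi**2); evaluating from 0 to 3: ∫_{0}^{3} (-x) cos(7*pi*x/3) dx = (9/(49*pi**2)) - (-9/(49*pi**2)) = 18/(49*pi**2).
Hence a_7 = (2/3)·(18/(49*pi**2)) = 12/(49*pi**2).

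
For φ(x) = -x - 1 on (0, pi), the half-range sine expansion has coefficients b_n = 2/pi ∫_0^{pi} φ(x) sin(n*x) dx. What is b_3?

2*(-pi - 2)/(3*pi)

b_3 = 2/pi ∫_0^{pi} (-x - 1) sin(3*x) dx.
Integrating by parts (boundary term plus one more integral), an antiderivative of (-x - 1) sin(3*x) is x*cos(3*x)/3 - sin(3*x)/9 + cos(3*x)/3; evaluating from 0 to pi: ∫_{0}^{pi} (-x - 1) sin(3*x) dx = (-pi/3 - 1/3) - (1/3) = -pi/3 - 2/3.
Hence b_3 = (2/pi)·(-pi/3 - 2/3) = 2*(-pi - 2)/(3*pi).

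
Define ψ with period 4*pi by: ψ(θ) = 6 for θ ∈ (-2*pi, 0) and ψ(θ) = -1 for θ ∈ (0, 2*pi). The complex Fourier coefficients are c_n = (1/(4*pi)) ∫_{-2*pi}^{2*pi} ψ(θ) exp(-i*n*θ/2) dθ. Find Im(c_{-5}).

Since ψ is real-valued, Im(c_{-5}) = -(1/(4*pi)) ∫_{-2*pi}^{2*pi} ψ(θ) sin(-5*θ/2) dθ = b_{5}/2.
Split the integral at the breakpoints.
Directly, an antiderivative of (6) sin(-5*θ/2) is 12*cos(5*θ/2)/5; evaluating from -2*pi to 0: ∫_{-2*pi}^{0} (6) sin(-5*θ/2) dθ = (12/5) - (-12/5) = 24/5.
Directly, an antiderivative of (-1) sin(-5*θ/2) is -2*cos(5*θ/2)/5; evaluating from 0 to 2*pi: ∫_{0}^{2*pi} (-1) sin(-5*θ/2) dθ = (2/5) - (-2/5) = 4/5.
So ∫_{-2*pi}^{2*pi} ψ(θ) sin(-5*θ/2) dθ = 28/5.
Hence Im(c_{-5}) = (-1/(4*pi))·(28/5) = -7/(5*pi).

-7/(5*pi)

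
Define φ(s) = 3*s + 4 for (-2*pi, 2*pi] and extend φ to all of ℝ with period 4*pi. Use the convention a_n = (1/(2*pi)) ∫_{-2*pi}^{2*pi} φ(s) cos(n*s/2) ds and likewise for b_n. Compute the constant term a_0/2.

4

a_0 = (1/(2*pi)) ∫_{-2*pi}^{2*pi} φ(s) ds = (1/(2*pi)) · (16*pi) = 8.
So the constant term a_0/2 = 4.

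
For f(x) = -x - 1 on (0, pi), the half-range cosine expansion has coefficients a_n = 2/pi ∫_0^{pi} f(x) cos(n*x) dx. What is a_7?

a_7 = 2/pi ∫_0^{pi} (-x - 1) cos(7*x) dx.
Integrating by parts (boundary term plus one more integral), an antiderivative of (-x - 1) cos(7*x) is -x*sin(7*x)/7 - sin(7*x)/7 - cos(7*x)/49; evaluating from 0 to pi: ∫_{0}^{pi} (-x - 1) cos(7*x) dx = (1/49) - (-1/49) = 2/49.
Hence a_7 = (2/pi)·(2/49) = 4/(49*pi).

4/(49*pi)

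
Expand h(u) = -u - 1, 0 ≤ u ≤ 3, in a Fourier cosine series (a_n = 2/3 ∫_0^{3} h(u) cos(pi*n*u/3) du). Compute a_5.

a_5 = 2/3 ∫_0^{3} (-u - 1) cos(5*pi*u/3) du.
Integrating by parts (boundary term plus one more integral), an antiderivative of (-u - 1) cos(5*pi*u/3) is -3*u*sin(5*pi*u/3)/(5*pi) - 3*sin(5*pi*u/3)/(5*pi) - 9*cos(5*pi*u/3)/(25*pi**2); evaluating from 0 to 3: ∫_{0}^{3} (-u - 1) cos(5*pi*u/3) du = (9/(25*pi**2)) - (-9/(25*pi**2)) = 18/(25*pi**2).
Hence a_5 = (2/3)·(18/(25*pi**2)) = 12/(25*pi**2).

12/(25*pi**2)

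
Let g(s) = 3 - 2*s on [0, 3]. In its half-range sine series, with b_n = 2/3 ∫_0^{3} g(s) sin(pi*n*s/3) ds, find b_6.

2/pi

b_6 = 2/3 ∫_0^{3} (3 - 2*s) sin(2*pi*s) ds.
Integrating by parts (boundary term plus one more integral), an antiderivative of (3 - 2*s) sin(2*pi*s) is s*cos(2*pi*s)/pi - sin(2*pi*s)/(2*pi**2) - 3*cos(2*pi*s)/(2*pi); evaluating from 0 to 3: ∫_{0}^{3} (3 - 2*s) sin(2*pi*s) ds = (3/(2*pi)) - (-3/(2*pi)) = 3/pi.
Hence b_6 = (2/3)·(3/pi) = 2/pi.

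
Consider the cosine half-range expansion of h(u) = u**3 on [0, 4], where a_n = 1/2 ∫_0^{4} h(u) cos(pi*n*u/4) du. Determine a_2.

96/pi**2

a_2 = 1/2 ∫_0^{4} (u**3) cos(pi*u/2) du.
Integrating by parts three times (tabular method), an antiderivative of (u**3) cos(pi*u/2) is 2*u**3*sin(pi*u/2)/pi + 12*u**2*cos(pi*u/2)/pi**2 - 48*u*sin(pi*u/2)/pi**3 - 96*cos(pi*u/2)/pi**4; evaluating from 0 to 4: ∫_{0}^{4} (u**3) cos(pi*u/2) du = (96*(-1 + 2*pi**2)/pi**4) - (-96/pi**4) = 192/pi**2.
Hence a_2 = (1/2)·(192/pi**2) = 96/pi**2.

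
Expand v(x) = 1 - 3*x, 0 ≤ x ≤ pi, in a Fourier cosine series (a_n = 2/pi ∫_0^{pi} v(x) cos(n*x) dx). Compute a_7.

12/(49*pi)

a_7 = 2/pi ∫_0^{pi} (1 - 3*x) cos(7*x) dx.
Integrating by parts (boundary term plus one more integral), an antiderivative of (1 - 3*x) cos(7*x) is -3*x*sin(7*x)/7 + sin(7*x)/7 - 3*cos(7*x)/49; evaluating from 0 to pi: ∫_{0}^{pi} (1 - 3*x) cos(7*x) dx = (3/49) - (-3/49) = 6/49.
Hence a_7 = (2/pi)·(6/49) = 12/(49*pi).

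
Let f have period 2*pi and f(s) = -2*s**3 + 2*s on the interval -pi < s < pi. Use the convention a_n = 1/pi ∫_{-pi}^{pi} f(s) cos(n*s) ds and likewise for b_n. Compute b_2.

-5 + 2*pi**2

b_2 = 1/pi ∫_{-pi}^{pi} f(s) sin(2*s) ds.
f is odd and sin(2*s) is odd, so the integrand is even and b_2 = 2/pi ∫_0^{pi} f(s) sin(2*s) ds.
Integrating by parts three times (tabular method), an antiderivative of (-2*s**3 + 2*s) sin(2*s) is s**3*cos(2*s) - 3*s**2*sin(2*s)/2 - 5*s*cos(2*s)/2 + 5*sin(2*s)/4; evaluating from 0 to pi: ∫_{0}^{pi} (-2*s**3 + 2*s) sin(2*s) ds = (pi*(-5/2 + pi**2)) - (0) = pi*(-5/2 + pi**2).
Hence b_2 = (2/pi)·(pi*(-5/2 + pi**2)) = -5 + 2*pi**2.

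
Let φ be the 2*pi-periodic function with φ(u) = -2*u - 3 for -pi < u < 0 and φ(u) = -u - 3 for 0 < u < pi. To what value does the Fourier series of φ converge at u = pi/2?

φ is continuous at u = pi/2 with value -3 - pi/2, so the series converges to -3 - pi/2 there.

-3 - pi/2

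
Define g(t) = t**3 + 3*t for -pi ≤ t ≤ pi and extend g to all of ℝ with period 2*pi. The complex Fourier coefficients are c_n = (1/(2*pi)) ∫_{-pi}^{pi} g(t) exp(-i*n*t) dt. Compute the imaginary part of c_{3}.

-pi**2/3 - 7/9

Since g is real-valued, Im(c_{3}) = -(1/(2*pi)) ∫_{-pi}^{pi} g(t) sin(3*t) dt = -b_{3}/2.
g is odd and sin(3*t) is odd, so the integrand is even: ∫_{-pi}^{pi} g(t) sin(3*t) dt = 2∫_0^{pi} g(t) sin(3*t) dt.
Integrating by parts three times (tabular method), an antiderivative of (t**3 + 3*t) sin(3*t) is -t**3*cos(3*t)/3 + t**2*sin(3*t)/3 - 7*t*cos(3*t)/9 + 7*sin(3*t)/27; evaluating from 0 to pi: ∫_{0}^{pi} (t**3 + 3*t) sin(3*t) dt = (pi*(7 + 3*pi**2)/9) - (0) = pi*(7 + 3*pi**2)/9.
So ∫_{-pi}^{pi} g(t) sin(3*t) dt = 2*pi*(7 + 3*pi**2)/9.
Hence Im(c_{3}) = (-1/(2*pi))·(2*pi*(7 + 3*pi**2)/9) = -pi**2/3 - 7/9.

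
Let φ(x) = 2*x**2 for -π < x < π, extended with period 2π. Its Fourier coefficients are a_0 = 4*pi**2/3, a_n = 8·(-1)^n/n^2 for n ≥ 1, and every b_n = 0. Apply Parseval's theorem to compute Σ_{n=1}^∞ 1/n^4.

pi**4/90

Parseval: a_0^2/2 + Σ a_n^2 = (1/π) ∫_{-π}^{π} φ(x)^2 dx = 8*pi**4/5.
Subtract a_0^2/2 = 8*pi**4/9: Σ a_n^2 = 32*pi**4/45.
Since a_n^2 = 64/n^4, Σ 1/n^4 = pi**4/90.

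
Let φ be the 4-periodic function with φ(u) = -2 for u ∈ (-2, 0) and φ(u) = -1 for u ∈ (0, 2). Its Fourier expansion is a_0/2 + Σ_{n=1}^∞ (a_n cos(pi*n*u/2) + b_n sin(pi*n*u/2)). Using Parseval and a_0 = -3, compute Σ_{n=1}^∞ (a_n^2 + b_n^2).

1/2

Parseval: a_0^2/2 + Σ_{n≥1} (a_n^2+b_n^2) = 1/2 ∫_{-2}^{2} φ(u)^2 du = 5.
Subtract a_0^2/2 = 9/2: Σ (a_n^2+b_n^2) = 1/2.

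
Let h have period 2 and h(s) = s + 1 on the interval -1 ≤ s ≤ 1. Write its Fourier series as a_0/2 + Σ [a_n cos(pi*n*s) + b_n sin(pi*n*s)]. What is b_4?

-1/(2*pi)

b_4 = ∫_{-1}^{1} h(s) sin(4*pi*s) ds.
Integrating by parts (boundary term plus one more integral), an antiderivative of (s + 1) sin(4*pi*s) is -s*cos(4*pi*s)/(4*pi) + sin(4*pi*s)/(16*pi**2) - cos(4*pi*s)/(4*pi); evaluating from -1 to 1: ∫_{-1}^{1} (s + 1) sin(4*pi*s) ds = (-1/(2*pi)) - (0) = -1/(2*pi).
Hence b_4 = -1/(2*pi).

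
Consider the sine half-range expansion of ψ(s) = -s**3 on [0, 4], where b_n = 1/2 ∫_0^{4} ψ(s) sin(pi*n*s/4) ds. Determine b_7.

128*(6 - 49*pi**2)/(343*pi**3)

b_7 = 1/2 ∫_0^{4} (-s**3) sin(7*pi*s/4) ds.
Integrating by parts three times (tabular method), an antiderivative of (-s**3) sin(7*pi*s/4) is 4*s**3*cos(7*pi*s/4)/(7*pi) - 48*s**2*sin(7*pi*s/4)/(49*pi**2) - 384*s*cos(7*pi*s/4)/(343*pi**3) + 1536*sin(7*pi*s/4)/(2401*pi**4); evaluating from 0 to 4: ∫_{0}^{4} (-s**3) sin(7*pi*s/4) ds = (256*(6 - 49*pi**2)/(343*pi**3)) - (0) = 256*(6 - 49*pi**2)/(343*pi**3).
Hence b_7 = (1/2)·(256*(6 - 49*pi**2)/(343*pi**3)) = 128*(6 - 49*pi**2)/(343*pi**3).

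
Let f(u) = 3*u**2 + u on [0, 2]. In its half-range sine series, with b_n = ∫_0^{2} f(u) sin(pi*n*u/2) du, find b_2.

b_2 = ∫_0^{2} (3*u**2 + u) sin(pi*u) du.
Integrating by parts twice (tabular method), an antiderivative of (3*u**2 + u) sin(pi*u) is -3*u**2*cos(pi*u)/pi + 6*u*sin(pi*u)/pi**2 - u*cos(pi*u)/pi + sin(pi*u)/pi**2 + 6*cos(pi*u)/pi**3; evaluating from 0 to 2: ∫_{0}^{2} (3*u**2 + u) sin(pi*u) du = (-14/pi + 6/pi**3) - (6/pi**3) = -14/pi.
Hence b_2 = -14/pi.

-14/pi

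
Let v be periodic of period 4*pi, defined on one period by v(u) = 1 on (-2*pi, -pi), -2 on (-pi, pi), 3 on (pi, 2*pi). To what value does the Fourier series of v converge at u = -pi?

-1/2

At u = -pi the one-sided limits are v(-pi^-) = 1 and v(-pi^+) = -2.
By Dirichlet's theorem the series converges to their average, [(1) + (-2)]/2 = -1/2.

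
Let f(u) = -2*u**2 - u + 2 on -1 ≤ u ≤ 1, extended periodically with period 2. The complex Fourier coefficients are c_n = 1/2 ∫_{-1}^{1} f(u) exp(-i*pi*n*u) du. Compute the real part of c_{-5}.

4/(25*pi**2)

Since f is real-valued, Re(c_{-5}) = 1/2 ∫_{-1}^{1} f(u) cos(-5*pi*u) du = a_{5}/2.
Integrating by parts twice (tabular method), an antiderivative of (-2*u**2 - u + 2) cos(-5*pi*u) is -2*u**2*sin(5*pi*u)/(5*pi) - u*sin(5*pi*u)/(5*pi) - 4*u*cos(5*pi*u)/(25*pi**2) + 4*sin(5*pi*u)/(125*pi**3) + 2*sin(5*pi*u)/(5*pi) - cos(5*pi*u)/(25*pi**2); evaluating from -1 to 1: ∫_{-1}^{1} (-2*u**2 - u + 2) cos(-5*pi*u) du = (1/(5*pi**2)) - (-3/(25*pi**2)) = 8/(25*pi**2).
Hence Re(c_{-5}) = (1/2)·(8/(25*pi**2)) = 4/(25*pi**2).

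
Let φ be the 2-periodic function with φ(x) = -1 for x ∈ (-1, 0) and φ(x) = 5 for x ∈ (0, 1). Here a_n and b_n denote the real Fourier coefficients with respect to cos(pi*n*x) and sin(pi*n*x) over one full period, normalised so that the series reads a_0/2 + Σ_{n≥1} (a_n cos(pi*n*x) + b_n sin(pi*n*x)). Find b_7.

b_7 = ∫_{-1}^{1} φ(x) sin(7*pi*x) dx.
Split the integral at the breakpoints.
Directly, an antiderivative of (-1) sin(7*pi*x) is cos(7*pi*x)/(7*pi); evaluating from -1 to 0: ∫_{-1}^{0} (-1) sin(7*pi*x) dx = (1/(7*pi)) - (-1/(7*pi)) = 2/(7*pi).
Directly, an antiderivative of (5) sin(7*pi*x) is -5*cos(7*pi*x)/(7*pi); evaluating from 0 to 1: ∫_{0}^{1} (5) sin(7*pi*x) dx = (5/(7*pi)) - (-5/(7*pi)) = 10/(7*pi).
Summing the pieces gives b_7 = 12/(7*pi).

12/(7*pi)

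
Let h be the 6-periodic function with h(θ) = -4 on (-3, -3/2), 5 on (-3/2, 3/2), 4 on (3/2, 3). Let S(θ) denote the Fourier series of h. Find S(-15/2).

θ = -15/2 differs from θ = -3/2 by -1 full period(s), and the series is 6-periodic.
At θ = -3/2 the one-sided limits are h(-3/2^-) = -4 and h(-3/2^+) = 5.
By Dirichlet's theorem the series converges to their average, [(-4) + (5)]/2 = 1/2.

1/2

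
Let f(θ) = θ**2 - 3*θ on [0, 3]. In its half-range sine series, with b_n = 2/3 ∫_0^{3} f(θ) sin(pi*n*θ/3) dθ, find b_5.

-72/(125*pi**3)

b_5 = 2/3 ∫_0^{3} (θ**2 - 3*θ) sin(5*pi*θ/3) dθ.
Integrating by parts twice (tabular method), an antiderivative of (θ**2 - 3*θ) sin(5*pi*θ/3) is -3*θ**2*cos(5*pi*θ/3)/(5*pi) + 18*θ*sin(5*pi*θ/3)/(25*pi**2) + 9*θ*cos(5*pi*θ/3)/(5*pi) - 27*sin(5*pi*θ/3)/(25*pi**2) + 54*cos(5*pi*θ/3)/(125*pi**3); evaluating from 0 to 3: ∫_{0}^{3} (θ**2 - 3*θ) sin(5*pi*θ/3) dθ = (-54/(125*pi**3)) - (54/(125*pi**3)) = -108/(125*pi**3).
Hence b_5 = (2/3)·(-108/(125*pi**3)) = -72/(125*pi**3).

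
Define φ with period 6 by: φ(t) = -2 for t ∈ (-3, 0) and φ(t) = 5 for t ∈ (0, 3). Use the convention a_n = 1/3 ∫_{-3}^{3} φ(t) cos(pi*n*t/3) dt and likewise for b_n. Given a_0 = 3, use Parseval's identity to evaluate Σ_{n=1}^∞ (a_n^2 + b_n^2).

49/2

Parseval: a_0^2/2 + Σ_{n≥1} (a_n^2+b_n^2) = 1/3 ∫_{-3}^{3} φ(t)^2 dt = 29.
Subtract a_0^2/2 = 9/2: Σ (a_n^2+b_n^2) = 49/2.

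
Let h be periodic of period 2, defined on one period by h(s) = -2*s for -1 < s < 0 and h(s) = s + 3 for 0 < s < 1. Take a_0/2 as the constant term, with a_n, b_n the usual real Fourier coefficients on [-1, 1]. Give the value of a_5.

-6/(25*pi**2)

a_5 = ∫_{-1}^{1} h(s) cos(5*pi*s) ds.
Split the integral at the breakpoints.
Integrating by parts (boundary term plus one more integral), an antiderivative of (-2*s) cos(5*pi*s) is -2*s*sin(5*pi*s)/(5*pi) - 2*cos(5*pi*s)/(25*pi**2); evaluating from -1 to 0: ∫_{-1}^{0} (-2*s) cos(5*pi*s) ds = (-2/(25*pi**2)) - (2/(25*pi**2)) = -4/(25*pi**2).
Integrating by parts (boundary term plus one more integral), an antiderivative of (s + 3) cos(5*pi*s) is s*sin(5*pi*s)/(5*pi) + 3*sin(5*pi*s)/(5*pi) + cos(5*pi*s)/(25*pi**2); evaluating from 0 to 1: ∫_{0}^{1} (s + 3) cos(5*pi*s) ds = (-1/(25*pi**2)) - (1/(25*pi**2)) = -2/(25*pi**2).
Summing the pieces gives a_5 = -6/(25*pi**2).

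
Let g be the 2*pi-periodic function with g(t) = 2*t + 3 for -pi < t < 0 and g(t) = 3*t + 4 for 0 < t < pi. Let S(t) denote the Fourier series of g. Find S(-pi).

pi/2 + 7/2

t = -pi differs from t = pi by -1 full period(s), and the series is 2*pi-periodic.
At t = pi the one-sided limits are g(pi^-) = 4 + 3*pi and g(pi^+) = 3 - 2*pi.
By Dirichlet's theorem the series converges to their average, [(4 + 3*pi) + (3 - 2*pi)]/2 = pi/2 + 7/2.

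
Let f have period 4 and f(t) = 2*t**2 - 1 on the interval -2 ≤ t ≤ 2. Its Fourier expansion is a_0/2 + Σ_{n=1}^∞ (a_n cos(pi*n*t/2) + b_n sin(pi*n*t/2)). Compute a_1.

a_1 = 1/2 ∫_{-2}^{2} f(t) cos(pi*t/2) dt.
f is even and cos(pi*t/2) is even, so the integrand is even and a_1 = ∫_0^{2} f(t) cos(pi*t/2) dt.
Integrating by parts twice (tabular method), an antiderivative of (2*t**2 - 1) cos(pi*t/2) is 4*t**2*sin(pi*t/2)/pi + 16*t*cos(pi*t/2)/pi**2 - 32*sin(pi*t/2)/pi**3 - 2*sin(pi*t/2)/pi; evaluating from 0 to 2: ∫_{0}^{2} (2*t**2 - 1) cos(pi*t/2) dt = (-32/pi**2) - (0) = -32/pi**2.
Hence a_1 = -32/pi**2.

-32/pi**2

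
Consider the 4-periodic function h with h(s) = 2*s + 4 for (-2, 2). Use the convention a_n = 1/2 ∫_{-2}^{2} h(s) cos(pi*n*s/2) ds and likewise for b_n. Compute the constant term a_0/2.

4

a_0 = 1/2 ∫_{-2}^{2} h(s) ds = 1/2 · (16) = 8.
So the constant term a_0/2 = 4.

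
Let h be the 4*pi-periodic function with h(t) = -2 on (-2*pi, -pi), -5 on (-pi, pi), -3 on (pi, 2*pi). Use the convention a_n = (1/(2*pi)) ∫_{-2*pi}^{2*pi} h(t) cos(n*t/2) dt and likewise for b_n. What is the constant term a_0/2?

-15/4

a_0 = (1/(2*pi)) ∫_{-2*pi}^{2*pi} h(t) dt = (1/(2*pi)) · (-15*pi) = -15/2.
So the constant term a_0/2 = -15/4.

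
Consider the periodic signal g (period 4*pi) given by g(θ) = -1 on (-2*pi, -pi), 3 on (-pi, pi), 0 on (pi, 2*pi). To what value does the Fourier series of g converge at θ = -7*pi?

θ = -7*pi differs from θ = pi by -2 full period(s), and the series is 4*pi-periodic.
At θ = pi the one-sided limits are g(pi^-) = 3 and g(pi^+) = 0.
By Dirichlet's theorem the series converges to their average, [(3) + (0)]/2 = 3/2.

3/2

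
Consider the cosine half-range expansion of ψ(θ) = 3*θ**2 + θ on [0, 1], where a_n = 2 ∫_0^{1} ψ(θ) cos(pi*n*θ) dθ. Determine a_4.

3/(4*pi**2)

a_4 = 2 ∫_0^{1} (3*θ**2 + θ) cos(4*pi*θ) dθ.
Integrating by parts twice (tabular method), an antiderivative of (3*θ**2 + θ) cos(4*pi*θ) is 3*θ**2*sin(4*pi*θ)/(4*pi) + θ*sin(4*pi*θ)/(4*pi) + 3*θ*cos(4*pi*θ)/(8*pi**2) - 3*sin(4*pi*θ)/(32*pi**3) + cos(4*pi*θ)/(16*pi**2); evaluating from 0 to 1: ∫_{0}^{1} (3*θ**2 + θ) cos(4*pi*θ) dθ = (7/(16*pi**2)) - (1/(16*pi**2)) = 3/(8*pi**2).
Hence a_4 = 2·(3/(8*pi**2)) = 3/(4*pi**2).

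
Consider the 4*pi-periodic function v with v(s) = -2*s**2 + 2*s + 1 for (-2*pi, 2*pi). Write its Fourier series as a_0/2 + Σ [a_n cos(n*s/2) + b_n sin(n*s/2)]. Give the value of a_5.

a_5 = (1/(2*pi)) ∫_{-2*pi}^{2*pi} v(s) cos(5*s/2) ds.
Integrating by parts twice (tabular method), an antiderivative of (-2*s**2 + 2*s + 1) cos(5*s/2) is -4*s**2*sin(5*s/2)/5 + 4*s*sin(5*s/2)/5 - 16*s*cos(5*s/2)/25 + 82*sin(5*s/2)/125 + 8*cos(5*s/2)/25; evaluating from -2*pi to 2*pi: ∫_{-2*pi}^{2*pi} (-2*s**2 + 2*s + 1) cos(5*s/2) ds = (-8/25 + 32*pi/25) - (-32*pi/25 - 8/25) = 64*pi/25.
Hence a_5 = (1/(2*pi))·(64*pi/25) = 32/25.

32/25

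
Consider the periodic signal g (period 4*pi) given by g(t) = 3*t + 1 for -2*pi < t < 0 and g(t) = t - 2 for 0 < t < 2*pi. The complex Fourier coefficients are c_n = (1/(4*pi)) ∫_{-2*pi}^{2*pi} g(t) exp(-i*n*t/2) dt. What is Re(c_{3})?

Since g is real-valued, Re(c_{3}) = (1/(4*pi)) ∫_{-2*pi}^{2*pi} g(t) cos(3*t/2) dt = a_{3}/2.
Split the integral at the breakpoints.
Integrating by parts (boundary term plus one more integral), an antiderivative of (3*t + 1) cos(3*t/2) is 2*t*sin(3*t/2) + 2*sin(3*t/2)/3 + 4*cos(3*t/2)/3; evaluating from -2*pi to 0: ∫_{-2*pi}^{0} (3*t + 1) cos(3*t/2) dt = (4/3) - (-4/3) = 8/3.
Integrating by parts (boundary term plus one more integral), an antiderivative of (t - 2) cos(3*t/2) is 2*t*sin(3*t/2)/3 - 4*sin(3*t/2)/3 + 4*cos(3*t/2)/9; evaluating from 0 to 2*pi: ∫_{0}^{2*pi} (t - 2) cos(3*t/2) dt = (-4/9) - (4/9) = -8/9.
So ∫_{-2*pi}^{2*pi} g(t) cos(3*t/2) dt = 16/9.
Hence Re(c_{3}) = (1/(4*pi))·(16/9) = 4/(9*pi).

4/(9*pi)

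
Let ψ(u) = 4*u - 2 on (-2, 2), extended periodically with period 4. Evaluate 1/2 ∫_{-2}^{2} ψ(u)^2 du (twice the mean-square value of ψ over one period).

152/3

1/2 ∫_{-2}^{2} ψ(u)^2 du = 1/2 · (304/3) = 152/3.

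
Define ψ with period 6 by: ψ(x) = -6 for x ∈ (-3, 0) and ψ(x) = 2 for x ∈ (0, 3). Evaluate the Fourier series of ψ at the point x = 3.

At x = 3 the one-sided limits are ψ(3^-) = 2 and ψ(3^+) = -6.
By Dirichlet's theorem the series converges to their average, [(2) + (-6)]/2 = -2.

-2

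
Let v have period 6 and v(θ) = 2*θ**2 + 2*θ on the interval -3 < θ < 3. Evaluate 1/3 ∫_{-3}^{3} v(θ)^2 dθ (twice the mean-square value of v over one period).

768/5

1/3 ∫_{-3}^{3} v(θ)^2 dθ = 1/3 · (2304/5) = 768/5.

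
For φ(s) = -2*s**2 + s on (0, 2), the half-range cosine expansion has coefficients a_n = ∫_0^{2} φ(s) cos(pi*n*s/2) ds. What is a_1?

24/pi**2

a_1 = ∫_0^{2} (-2*s**2 + s) cos(pi*s/2) ds.
Integrating by parts twice (tabular method), an antiderivative of (-2*s**2 + s) cos(pi*s/2) is -4*s**2*sin(pi*s/2)/pi + 2*s*sin(pi*s/2)/pi - 16*s*cos(pi*s/2)/pi**2 + 32*sin(pi*s/2)/pi**3 + 4*cos(pi*s/2)/pi**2; evaluating from 0 to 2: ∫_{0}^{2} (-2*s**2 + s) cos(pi*s/2) ds = (28/pi**2) - (4/pi**2) = 24/pi**2.
Hence a_1 = 24/pi**2.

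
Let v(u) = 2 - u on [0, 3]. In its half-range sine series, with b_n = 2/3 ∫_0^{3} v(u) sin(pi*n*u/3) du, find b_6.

b_6 = 2/3 ∫_0^{3} (2 - u) sin(2*pi*u) du.
Integrating by parts (boundary term plus one more integral), an antiderivative of (2 - u) sin(2*pi*u) is u*cos(2*pi*u)/(2*pi) - sin(2*pi*u)/(4*pi**2) - cos(2*pi*u)/pi; evaluating from 0 to 3: ∫_{0}^{3} (2 - u) sin(2*pi*u) du = (1/(2*pi)) - (-1/pi) = 3/(2*pi).
Hence b_6 = (2/3)·(3/(2*pi)) = 1/pi.

1/pi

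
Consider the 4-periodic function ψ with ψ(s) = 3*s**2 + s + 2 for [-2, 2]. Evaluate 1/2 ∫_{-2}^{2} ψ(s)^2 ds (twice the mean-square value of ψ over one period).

1/2 ∫_{-2}^{2} ψ(s)^2 ds = 1/2 · (3008/15) = 1504/15.

1504/15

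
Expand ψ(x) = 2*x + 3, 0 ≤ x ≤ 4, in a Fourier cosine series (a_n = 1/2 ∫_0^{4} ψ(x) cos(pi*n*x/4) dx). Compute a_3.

a_3 = 1/2 ∫_0^{4} (2*x + 3) cos(3*pi*x/4) dx.
Integrating by parts (boundary term plus one more integral), an antiderivative of (2*x + 3) cos(3*pi*x/4) is 8*x*sin(3*pi*x/4)/(3*pi) + 4*sin(3*pi*x/4)/pi + 32*cos(3*pi*x/4)/(9*pi**2); evaluating from 0 to 4: ∫_{0}^{4} (2*x + 3) cos(3*pi*x/4) dx = (-32/(9*pi**2)) - (32/(9*pi**2)) = -64/(9*pi**2).
Hence a_3 = (1/2)·(-64/(9*pi**2)) = -32/(9*pi**2).

-32/(9*pi**2)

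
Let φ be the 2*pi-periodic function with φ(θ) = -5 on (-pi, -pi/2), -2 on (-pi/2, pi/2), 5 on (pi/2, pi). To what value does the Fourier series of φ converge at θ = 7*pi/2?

-7/2

θ = 7*pi/2 differs from θ = -pi/2 by 2 full period(s), and the series is 2*pi-periodic.
At θ = -pi/2 the one-sided limits are φ(-pi/2^-) = -5 and φ(-pi/2^+) = -2.
By Dirichlet's theorem the series converges to their average, [(-5) + (-2)]/2 = -7/2.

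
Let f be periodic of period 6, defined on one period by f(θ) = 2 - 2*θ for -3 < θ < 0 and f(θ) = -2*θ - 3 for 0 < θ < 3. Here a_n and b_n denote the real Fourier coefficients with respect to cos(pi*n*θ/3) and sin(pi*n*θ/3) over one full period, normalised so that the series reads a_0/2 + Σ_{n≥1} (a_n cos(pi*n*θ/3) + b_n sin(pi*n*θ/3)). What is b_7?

-22/(7*pi)

b_7 = 1/3 ∫_{-3}^{3} f(θ) sin(7*pi*θ/3) dθ.
Split the integral at the breakpoints.
Integrating by parts (boundary term plus one more integral), an antiderivative of (2 - 2*θ) sin(7*pi*θ/3) is 6*θ*cos(7*pi*θ/3)/(7*pi) - 18*sin(7*pi*θ/3)/(49*pi**2) - 6*cos(7*pi*θ/3)/(7*pi); evaluating from -3 to 0: ∫_{-3}^{0} (2 - 2*θ) sin(7*pi*θ/3) dθ = (-6/(7*pi)) - (24/(7*pi)) = -30/(7*pi).
Integrating by parts (boundary term plus one more integral), an antiderivative of (-2*θ - 3) sin(7*pi*θ/3) is 6*θ*cos(7*pi*θ/3)/(7*pi) - 18*sin(7*pi*θ/3)/(49*pi**2) + 9*cos(7*pi*θ/3)/(7*pi); evaluating from 0 to 3: ∫_{0}^{3} (-2*θ - 3) sin(7*pi*θ/3) dθ = (-27/(7*pi)) - (9/(7*pi)) = -36/(7*pi).
Summing the pieces and multiplying by (1/3) gives b_7 = -22/(7*pi).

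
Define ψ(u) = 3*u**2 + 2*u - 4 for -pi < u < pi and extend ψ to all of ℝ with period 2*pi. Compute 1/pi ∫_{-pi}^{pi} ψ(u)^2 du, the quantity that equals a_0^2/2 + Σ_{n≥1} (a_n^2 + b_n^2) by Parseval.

-40*pi**2/3 + 32 + 18*pi**4/5

1/pi ∫_{-pi}^{pi} ψ(u)^2 du = 1/pi · (2*pi*(-100*pi**2 + 240 + 27*pi**4)/15) = -40*pi**2/3 + 32 + 18*pi**4/5.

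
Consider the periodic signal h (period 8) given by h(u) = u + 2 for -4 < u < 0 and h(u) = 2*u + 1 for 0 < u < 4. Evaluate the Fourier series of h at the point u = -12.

7/2

u = -12 differs from u = -4 by -1 full period(s), and the series is 8-periodic.
At u = -4 the one-sided limits are h(-4^-) = 9 and h(-4^+) = -2.
By Dirichlet's theorem the series converges to their average, [(9) + (-2)]/2 = 7/2.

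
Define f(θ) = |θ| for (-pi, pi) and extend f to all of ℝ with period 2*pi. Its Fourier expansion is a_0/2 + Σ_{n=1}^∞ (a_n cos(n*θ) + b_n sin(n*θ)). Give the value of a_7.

-4/(49*pi)

a_7 = 1/pi ∫_{-pi}^{pi} f(θ) cos(7*θ) dθ.
f is even and cos(7*θ) is even, so the integrand is even and a_7 = 2/pi ∫_0^{pi} f(θ) cos(7*θ) dθ.
Integrating by parts (boundary term plus one more integral), an antiderivative of (θ) cos(7*θ) is θ*sin(7*θ)/7 + cos(7*θ)/49; evaluating from 0 to pi: ∫_{0}^{pi} (θ) cos(7*θ) dθ = (-1/49) - (1/49) = -2/49.
Hence a_7 = (2/pi)·(-2/49) = -4/(49*pi).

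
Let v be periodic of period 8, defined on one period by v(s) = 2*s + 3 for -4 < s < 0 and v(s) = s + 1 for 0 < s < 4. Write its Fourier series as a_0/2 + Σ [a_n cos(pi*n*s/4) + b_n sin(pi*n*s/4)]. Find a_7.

8/(49*pi**2)

a_7 = 1/4 ∫_{-4}^{4} v(s) cos(7*pi*s/4) ds.
Split the integral at the breakpoints.
Integrating by parts (boundary term plus one more integral), an antiderivative of (2*s + 3) cos(7*pi*s/4) is 8*s*sin(7*pi*s/4)/(7*pi) + 12*sin(7*pi*s/4)/(7*pi) + 32*cos(7*pi*s/4)/(49*pi**2); evaluating from -4 to 0: ∫_{-4}^{0} (2*s + 3) cos(7*pi*s/4) ds = (32/(49*pi**2)) - (-32/(49*pi**2)) = 64/(49*pi**2).
Integrating by parts (boundary term plus one more integral), an antiderivative of (s + 1) cos(7*pi*s/4) is 4*s*sin(7*pi*s/4)/(7*pi) + 4*sin(7*pi*s/4)/(7*pi) + 16*cos(7*pi*s/4)/(49*pi**2); evaluating from 0 to 4: ∫_{0}^{4} (s + 1) cos(7*pi*s/4) ds = (-16/(49*pi**2)) - (16/(49*pi**2)) = -32/(49*pi**2).
Summing the pieces and multiplying by (1/4) gives a_7 = 8/(49*pi**2).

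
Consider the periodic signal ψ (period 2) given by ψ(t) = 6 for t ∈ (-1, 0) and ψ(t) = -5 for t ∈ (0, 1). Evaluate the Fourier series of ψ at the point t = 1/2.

-5

ψ is continuous at t = 1/2 with value -5, so the series converges to -5 there.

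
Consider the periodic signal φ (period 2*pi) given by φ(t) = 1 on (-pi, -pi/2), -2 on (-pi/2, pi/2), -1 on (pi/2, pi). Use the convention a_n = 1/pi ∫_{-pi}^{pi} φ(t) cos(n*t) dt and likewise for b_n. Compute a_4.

0

a_4 = 1/pi ∫_{-pi}^{pi} φ(t) cos(4*t) dt.
Split the integral at the breakpoints.
Directly, an antiderivative of (1) cos(4*t) is sin(4*t)/4; evaluating from -pi to -pi/2: ∫_{-pi}^{-pi/2} (1) cos(4*t) dt = (0) - (0) = 0.
Directly, an antiderivative of (-2) cos(4*t) is -sin(4*t)/2; evaluating from -pi/2 to pi/2: ∫_{-pi/2}^{pi/2} (-2) cos(4*t) dt = (0) - (0) = 0.
Directly, an antiderivative of (-1) cos(4*t) is -sin(4*t)/4; evaluating from pi/2 to pi: ∫_{pi/2}^{pi} (-1) cos(4*t) dt = (0) - (0) = 0.
Summing the pieces and multiplying by (1/pi) gives a_4 = 0.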